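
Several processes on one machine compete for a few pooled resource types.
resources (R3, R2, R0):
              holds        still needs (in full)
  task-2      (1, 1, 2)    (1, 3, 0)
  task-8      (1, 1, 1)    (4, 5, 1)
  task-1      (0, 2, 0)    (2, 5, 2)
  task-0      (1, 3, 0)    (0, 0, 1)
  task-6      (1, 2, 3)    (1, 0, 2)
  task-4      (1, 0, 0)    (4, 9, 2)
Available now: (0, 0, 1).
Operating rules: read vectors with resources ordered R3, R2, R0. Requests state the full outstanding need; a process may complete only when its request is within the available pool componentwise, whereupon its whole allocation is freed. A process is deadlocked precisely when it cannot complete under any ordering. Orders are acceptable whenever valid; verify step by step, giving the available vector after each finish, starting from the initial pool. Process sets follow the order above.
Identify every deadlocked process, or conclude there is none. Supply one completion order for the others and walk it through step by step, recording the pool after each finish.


The deadlocked set is task-8 and task-4.
Key observation: even finishing task-0, task-2, task-6, task-1 leaves just (3, 8, 6) free — too little R3 for any of the remaining processes.
A valid finishing order for the others: task-0, task-2, task-6, task-1. Check, step by step:
  pool = (0, 0, 1)
  run task-0 (needs (0, 0, 1), free (0, 0, 1)); after release of (1, 3, 0) the pool is (1, 3, 1)
  run task-2 (needs (1, 3, 0), free (1, 3, 1)); after release of (1, 1, 2) the pool is (2, 4, 3)
  run task-6 (needs (1, 0, 2), free (2, 4, 3)); after release of (1, 2, 3) the pool is (3, 6, 6)
  run task-1 (needs (2, 5, 2), free (3, 6, 6)); after release of (0, 2, 0) the pool is (3, 8, 6)
None of the blocked processes ever fits:
  blocked: task-8 wants (4, 5, 1), pool (3, 8, 6) — not enough R3
  blocked: task-4 wants (4, 9, 2), pool (3, 8, 6) — not enough R3 and R2


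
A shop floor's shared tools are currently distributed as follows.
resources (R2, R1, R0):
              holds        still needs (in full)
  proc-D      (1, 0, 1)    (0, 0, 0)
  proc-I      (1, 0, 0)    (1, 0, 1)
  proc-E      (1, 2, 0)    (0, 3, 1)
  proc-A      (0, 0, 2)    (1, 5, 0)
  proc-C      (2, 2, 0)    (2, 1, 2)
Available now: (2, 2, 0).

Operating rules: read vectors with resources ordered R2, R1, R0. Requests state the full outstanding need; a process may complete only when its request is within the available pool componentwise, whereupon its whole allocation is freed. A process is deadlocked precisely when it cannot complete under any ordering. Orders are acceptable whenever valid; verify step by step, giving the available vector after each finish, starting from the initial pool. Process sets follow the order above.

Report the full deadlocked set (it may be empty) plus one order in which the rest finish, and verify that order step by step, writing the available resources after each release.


Deadlocked: proc-E, proc-A and proc-C.
Key observation: after proc-D, proc-I the pool peaks at (4, 2, 1), and each blocked process is short somewhere: proc-E on R1; proc-A on R1; proc-C on R0.
A valid finishing order for the others: proc-D, proc-I. Walking it through:
  pool = (2, 2, 0)
  run proc-D (needs (0, 0, 0), free (2, 2, 0)); after release of (1, 0, 1) the pool is (3, 2, 1)
  run proc-I (needs (1, 0, 1), free (3, 2, 1)); after release of (1, 0, 0) the pool is (4, 2, 1)
The stuck group stays short no matter what:
  blocked: proc-E wants (0, 3, 1), pool (4, 2, 1) — not enough R1
  blocked: proc-A wants (1, 5, 0), pool (4, 2, 1) — not enough R1
  blocked: proc-C wants (2, 1, 2), pool (4, 2, 1) — not enough R0


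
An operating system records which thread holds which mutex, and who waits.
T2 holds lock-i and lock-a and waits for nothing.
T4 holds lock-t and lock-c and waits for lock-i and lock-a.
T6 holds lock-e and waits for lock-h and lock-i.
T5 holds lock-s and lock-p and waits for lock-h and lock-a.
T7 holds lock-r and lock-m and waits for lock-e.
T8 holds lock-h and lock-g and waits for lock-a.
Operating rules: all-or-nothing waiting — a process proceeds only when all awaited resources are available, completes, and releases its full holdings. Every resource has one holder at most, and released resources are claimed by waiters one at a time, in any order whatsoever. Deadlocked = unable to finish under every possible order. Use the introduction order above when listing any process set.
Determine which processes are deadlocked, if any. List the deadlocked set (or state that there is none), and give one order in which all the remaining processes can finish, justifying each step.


Nothing here is deadlocked.
Key observation: every chain of waits terminates; starting from the processes that wait on nothing, all the rest unlock in turn.
The rest can finish in the order T2, T8, T5, T6, T7, T4.
Walking it through:
  run T2 (it waits on nothing); releases lock-i and lock-a
  run T8 (all its waits — lock-a — are resolved); releases lock-h and lock-g
  run T5 (all its waits — lock-h and lock-a — are resolved); releases lock-s and lock-p
  run T6 (all its waits — lock-h and lock-i — are resolved); releases lock-e
  run T7 (all its waits — lock-e — are resolved); releases lock-r and lock-m
  run T4 (all its waits — lock-i and lock-a — are resolved); releases lock-t and lock-c


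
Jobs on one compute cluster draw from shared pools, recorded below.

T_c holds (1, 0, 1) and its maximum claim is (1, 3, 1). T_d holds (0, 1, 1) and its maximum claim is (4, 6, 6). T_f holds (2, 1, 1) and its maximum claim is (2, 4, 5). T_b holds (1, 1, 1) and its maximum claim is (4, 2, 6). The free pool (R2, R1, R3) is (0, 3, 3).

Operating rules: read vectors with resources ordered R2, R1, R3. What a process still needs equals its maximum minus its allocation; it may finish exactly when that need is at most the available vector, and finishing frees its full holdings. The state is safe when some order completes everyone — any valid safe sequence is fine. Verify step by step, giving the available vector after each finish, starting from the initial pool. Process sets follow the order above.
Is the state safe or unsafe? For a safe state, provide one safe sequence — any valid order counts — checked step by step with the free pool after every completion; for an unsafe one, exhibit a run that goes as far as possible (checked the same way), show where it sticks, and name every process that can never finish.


The state is SAFE; one workable sequence: T_c, T_f, T_b, T_d.
Key observation: the order's first zero-slack moment is T_c ((0, 3, 0) needed, (0, 3, 3) free — a requested resource with nothing to spare).
Step-by-step check:
  pool = (0, 3, 3)
  run T_c (needs (0, 3, 0), free (0, 3, 3)); after release of (1, 0, 1) the pool is (1, 3, 4)
  run T_f (needs (0, 3, 4), free (1, 3, 4)); after release of (2, 1, 1) the pool is (3, 4, 5)
  run T_b (needs (3, 1, 5), free (3, 4, 5)); after release of (1, 1, 1) the pool is (4, 5, 6)
  run T_d (needs (4, 5, 5), free (4, 5, 6)); after release of (0, 1, 1) the pool is (4, 6, 7)


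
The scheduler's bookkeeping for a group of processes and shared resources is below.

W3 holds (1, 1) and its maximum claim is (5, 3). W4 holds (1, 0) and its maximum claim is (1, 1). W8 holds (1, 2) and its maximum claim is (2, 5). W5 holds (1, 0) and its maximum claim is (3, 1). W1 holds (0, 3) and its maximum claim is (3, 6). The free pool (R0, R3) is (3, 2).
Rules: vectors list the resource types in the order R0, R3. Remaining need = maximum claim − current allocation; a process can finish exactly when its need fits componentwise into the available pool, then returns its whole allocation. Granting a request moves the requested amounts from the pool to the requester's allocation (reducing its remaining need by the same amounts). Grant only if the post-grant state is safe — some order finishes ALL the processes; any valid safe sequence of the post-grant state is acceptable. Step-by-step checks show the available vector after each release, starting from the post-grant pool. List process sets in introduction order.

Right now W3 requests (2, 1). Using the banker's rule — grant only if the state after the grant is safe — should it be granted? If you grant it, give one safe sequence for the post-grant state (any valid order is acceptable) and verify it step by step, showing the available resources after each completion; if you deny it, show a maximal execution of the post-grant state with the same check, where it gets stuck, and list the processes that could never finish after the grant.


GRANT. The post-grant state is safe; one safe sequence: W4, W3, W5, W8, W1.
Key observation: granting shrinks the pool to (1, 1), yet W4 still fits and the chain goes through.
Step-by-step check of the post-grant state:
  pool = (1, 1)
  run W4 (needs (0, 1), free (1, 1)); after release of (1, 0) the pool is (2, 1)
  run W3 (needs (2, 1), free (2, 1)); after release of (3, 2) the pool is (5, 3)
  run W5 (needs (2, 1), free (5, 3)); after release of (1, 0) the pool is (6, 3)
  run W8 (needs (1, 3), free (6, 3)); after release of (1, 2) the pool is (7, 5)
  run W1 (needs (3, 3), free (7, 5)); after release of (0, 3) the pool is (7, 8)


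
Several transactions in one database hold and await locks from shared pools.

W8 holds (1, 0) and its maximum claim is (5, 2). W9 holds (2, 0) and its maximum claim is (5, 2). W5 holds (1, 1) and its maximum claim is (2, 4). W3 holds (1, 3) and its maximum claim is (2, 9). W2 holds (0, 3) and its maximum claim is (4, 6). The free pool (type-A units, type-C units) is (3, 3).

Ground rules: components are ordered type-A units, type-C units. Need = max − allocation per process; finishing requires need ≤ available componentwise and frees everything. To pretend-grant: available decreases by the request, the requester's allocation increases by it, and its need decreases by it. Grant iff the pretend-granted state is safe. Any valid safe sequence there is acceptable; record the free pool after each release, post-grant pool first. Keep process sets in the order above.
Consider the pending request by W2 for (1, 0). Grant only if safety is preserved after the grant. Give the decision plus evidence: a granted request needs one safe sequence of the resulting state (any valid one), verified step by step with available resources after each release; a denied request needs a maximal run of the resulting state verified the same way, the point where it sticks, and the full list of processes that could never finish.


GRANT — the state after the grant stays safe, e.g. via W5, W9, W2, W8, W3.
Key observation: the transfer keeps a workable pool ((2, 3)); W5 starts the safe sequence.
Check on the post-grant state, step by step:
  pool = (2, 3)
  W5: need (1, 3) fits (2, 3); releases (1, 1), pool now (3, 4)
  W9: need (3, 2) fits (3, 4); releases (2, 0), pool now (5, 4)
  W2: need (3, 3) fits (5, 4); releases (1, 3), pool now (6, 7)
  W8: need (4, 2) fits (6, 7); releases (1, 0), pool now (7, 7)
  W3: need (1, 6) fits (7, 7); releases (1, 3), pool now (8, 10)


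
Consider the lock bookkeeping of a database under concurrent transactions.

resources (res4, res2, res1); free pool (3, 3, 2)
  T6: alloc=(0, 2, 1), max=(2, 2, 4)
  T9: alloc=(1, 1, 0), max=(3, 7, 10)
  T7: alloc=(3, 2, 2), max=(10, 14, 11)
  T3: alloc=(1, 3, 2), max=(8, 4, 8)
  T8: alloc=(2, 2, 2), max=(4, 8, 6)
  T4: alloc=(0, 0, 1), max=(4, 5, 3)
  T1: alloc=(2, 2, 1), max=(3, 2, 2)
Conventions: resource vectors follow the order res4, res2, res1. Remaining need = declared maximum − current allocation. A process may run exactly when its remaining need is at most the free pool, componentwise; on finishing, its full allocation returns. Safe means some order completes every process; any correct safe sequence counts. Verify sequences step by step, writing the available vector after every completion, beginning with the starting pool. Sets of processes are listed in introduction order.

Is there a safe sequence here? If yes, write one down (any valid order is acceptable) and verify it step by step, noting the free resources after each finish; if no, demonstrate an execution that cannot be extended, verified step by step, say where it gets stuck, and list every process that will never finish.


SAFE — a valid safe sequence is T1, T6, T8, T3, T4, T7, T9.
Key observation: at T6 the run first touches a limit — (2, 0, 3) against (5, 5, 3), exact on a resource it actually requests.
Verifying each step:
  pool = (3, 3, 2)
  T1 needs (1, 0, 1) <= (3, 3, 2) -> finishes; pool += (2, 2, 1) = (5, 5, 3)
  T6 needs (2, 0, 3) <= (5, 5, 3) -> finishes; pool += (0, 2, 1) = (5, 7, 4)
  T8 needs (2, 6, 4) <= (5, 7, 4) -> finishes; pool += (2, 2, 2) = (7, 9, 6)
  T3 needs (7, 1, 6) <= (7, 9, 6) -> finishes; pool += (1, 3, 2) = (8, 12, 8)
  T4 needs (4, 5, 2) <= (8, 12, 8) -> finishes; pool += (0, 0, 1) = (8, 12, 9)
  T7 needs (7, 12, 9) <= (8, 12, 9) -> finishes; pool += (3, 2, 2) = (11, 14, 11)
  T9 needs (2, 6, 10) <= (11, 14, 11) -> finishes; pool += (1, 1, 0) = (12, 15, 11)


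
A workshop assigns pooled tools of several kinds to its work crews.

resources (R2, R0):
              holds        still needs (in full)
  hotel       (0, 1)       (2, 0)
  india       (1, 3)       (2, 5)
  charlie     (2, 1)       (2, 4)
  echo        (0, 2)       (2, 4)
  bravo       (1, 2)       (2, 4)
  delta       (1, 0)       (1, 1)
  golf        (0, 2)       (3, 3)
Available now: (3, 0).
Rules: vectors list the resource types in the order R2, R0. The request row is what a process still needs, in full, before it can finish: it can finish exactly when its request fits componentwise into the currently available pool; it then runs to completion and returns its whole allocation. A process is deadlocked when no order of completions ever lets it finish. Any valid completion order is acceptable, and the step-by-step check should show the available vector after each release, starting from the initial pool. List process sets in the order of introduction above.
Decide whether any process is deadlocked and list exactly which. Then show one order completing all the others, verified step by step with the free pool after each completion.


The deadlocked set is india, charlie, echo, bravo and golf.
Key observation: hotel, delta can finish, but then (4, 1) is all there is, and the blocked group's R0 demands exceed it.
The rest can finish in the order hotel, delta. Check, step by step:
  pool = (3, 0)
  hotel needs (2, 0) <= (3, 0) -> finishes; pool += (0, 1) = (3, 1)
  delta needs (1, 1) <= (3, 1) -> finishes; pool += (1, 0) = (4, 1)
The blocked processes can never fit:
  india still needs (2, 5) but only (4, 1) is free — short on R0
  charlie still needs (2, 4) but only (4, 1) is free — short on R0
  echo still needs (2, 4) but only (4, 1) is free — short on R0
  bravo still needs (2, 4) but only (4, 1) is free — short on R0
  golf still needs (3, 3) but only (4, 1) is free — short on R0


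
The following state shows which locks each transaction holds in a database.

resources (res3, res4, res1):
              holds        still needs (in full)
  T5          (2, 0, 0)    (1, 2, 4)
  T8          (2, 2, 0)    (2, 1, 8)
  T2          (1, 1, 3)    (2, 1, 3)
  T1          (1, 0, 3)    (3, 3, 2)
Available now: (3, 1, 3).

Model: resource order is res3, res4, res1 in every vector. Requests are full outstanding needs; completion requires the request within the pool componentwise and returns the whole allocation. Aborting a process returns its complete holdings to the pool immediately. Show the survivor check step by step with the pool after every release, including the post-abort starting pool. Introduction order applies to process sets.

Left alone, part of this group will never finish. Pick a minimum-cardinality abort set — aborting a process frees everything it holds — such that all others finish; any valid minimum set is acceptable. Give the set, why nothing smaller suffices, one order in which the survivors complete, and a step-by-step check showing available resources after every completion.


Abort T8.
Key observation: T1 had no path to completion before; after the abort of T8 ((2, 2, 0) returned), step 3 is where it fits.
Why nothing smaller works: aborting no one leaves the state deadlocked as given.
Survivors finish in the order: T2, T5, T1. Verifying each step (pool after the aborts first):
  pool = (5, 3, 3)
  run T2 (needs (2, 1, 3), free (5, 3, 3)); after release of (1, 1, 3) the pool is (6, 4, 6)
  run T5 (needs (1, 2, 4), free (6, 4, 6)); after release of (2, 0, 0) the pool is (8, 4, 6)
  run T1 (needs (3, 3, 2), free (8, 4, 6)); after release of (1, 0, 3) the pool is (9, 4, 9)


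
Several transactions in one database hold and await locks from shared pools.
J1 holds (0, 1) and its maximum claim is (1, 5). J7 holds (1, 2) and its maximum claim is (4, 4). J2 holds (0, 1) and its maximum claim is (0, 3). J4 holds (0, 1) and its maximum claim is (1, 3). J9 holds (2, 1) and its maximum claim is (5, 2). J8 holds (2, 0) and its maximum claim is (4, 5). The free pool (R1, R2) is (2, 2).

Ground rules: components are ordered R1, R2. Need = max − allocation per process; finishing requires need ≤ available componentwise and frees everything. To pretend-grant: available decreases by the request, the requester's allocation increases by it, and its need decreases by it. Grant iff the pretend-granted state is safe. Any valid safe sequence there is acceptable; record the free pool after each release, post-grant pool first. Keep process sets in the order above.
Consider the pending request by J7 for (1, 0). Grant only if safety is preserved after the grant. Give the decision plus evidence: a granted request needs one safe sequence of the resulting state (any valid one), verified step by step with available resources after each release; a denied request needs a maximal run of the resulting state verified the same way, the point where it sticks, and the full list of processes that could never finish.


DENY. Granting would leave the state unsafe.
Key observation: even finishing J4, J2, J1 leaves just (1, 5) free — too little R1 for any of the remaining processes.
Pretend the grant happened; the run J4, J2, J1 goes as far as possible. Step-by-step check:
  pool = (1, 2)
  J4 needs (1, 2) <= (1, 2) -> finishes; pool += (0, 1) = (1, 3)
  J2 needs (0, 2) <= (1, 3) -> finishes; pool += (0, 1) = (1, 4)
  J1 needs (1, 4) <= (1, 4) -> finishes; pool += (0, 1) = (1, 5)
  J7 cannot run: need (2, 2) vs free (1, 5) (insufficient R1)
  J9 cannot run: need (3, 1) vs free (1, 5) (insufficient R1)
  J8 cannot run: need (2, 5) vs free (1, 5) (insufficient R1)
Had the request been granted, J7, J9 and J8 could never finish.


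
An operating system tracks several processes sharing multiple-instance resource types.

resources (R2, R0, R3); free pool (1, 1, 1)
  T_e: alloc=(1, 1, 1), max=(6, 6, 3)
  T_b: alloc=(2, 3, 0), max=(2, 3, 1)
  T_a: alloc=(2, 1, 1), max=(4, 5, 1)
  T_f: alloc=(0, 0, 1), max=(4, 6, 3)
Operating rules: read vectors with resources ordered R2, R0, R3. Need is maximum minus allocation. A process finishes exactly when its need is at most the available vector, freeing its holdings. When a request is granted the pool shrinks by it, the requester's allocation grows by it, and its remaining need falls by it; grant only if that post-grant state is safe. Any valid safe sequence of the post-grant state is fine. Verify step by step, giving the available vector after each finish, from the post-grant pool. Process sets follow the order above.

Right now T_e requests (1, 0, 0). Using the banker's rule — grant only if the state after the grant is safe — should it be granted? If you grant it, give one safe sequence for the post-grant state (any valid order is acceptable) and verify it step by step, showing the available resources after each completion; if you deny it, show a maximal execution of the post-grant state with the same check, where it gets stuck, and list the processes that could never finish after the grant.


GRANT: granting preserves safety; a valid post-grant sequence is T_b, T_a, T_e, T_f.
Key observation: the transfer keeps a workable pool ((0, 1, 1)); T_b starts the safe sequence.
Step-by-step check of the post-grant state:
  pool = (0, 1, 1)
  run T_b (needs (0, 0, 1), free (0, 1, 1)); after release of (2, 3, 0) the pool is (2, 4, 1)
  run T_a (needs (2, 4, 0), free (2, 4, 1)); after release of (2, 1, 1) the pool is (4, 5, 2)
  run T_e (needs (4, 5, 2), free (4, 5, 2)); after release of (2, 1, 1) the pool is (6, 6, 3)
  run T_f (needs (4, 6, 2), free (6, 6, 3)); after release of (0, 0, 1) the pool is (6, 6, 4)


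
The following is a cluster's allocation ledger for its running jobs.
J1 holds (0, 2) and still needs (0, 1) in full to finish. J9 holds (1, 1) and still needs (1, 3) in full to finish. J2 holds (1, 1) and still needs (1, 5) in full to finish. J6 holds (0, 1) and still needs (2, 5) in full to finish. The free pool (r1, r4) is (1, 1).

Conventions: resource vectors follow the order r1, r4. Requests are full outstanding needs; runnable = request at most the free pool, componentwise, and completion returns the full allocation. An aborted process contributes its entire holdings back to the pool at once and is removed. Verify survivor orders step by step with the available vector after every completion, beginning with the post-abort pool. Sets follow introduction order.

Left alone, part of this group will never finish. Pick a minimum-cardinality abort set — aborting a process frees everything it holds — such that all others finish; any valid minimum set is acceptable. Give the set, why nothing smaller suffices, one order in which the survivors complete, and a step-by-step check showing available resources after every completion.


Minimum abort set: J6.
Key observation: aborting J6 returns (0, 1), and J2 — hopeless before — runs at step 3 with the returned capacity in the pool.
Minimality: the empty abort set fails — the state is deadlocked as it stands.
Survivors finish in the order: J1, J9, J2. Verifying each step (pool after the aborts first):
  pool = (1, 2)
  run J1 (needs (0, 1), free (1, 2)); after release of (0, 2) the pool is (1, 4)
  run J9 (needs (1, 3), free (1, 4)); after release of (1, 1) the pool is (2, 5)
  run J2 (needs (1, 5), free (2, 5)); after release of (1, 1) the pool is (3, 6)


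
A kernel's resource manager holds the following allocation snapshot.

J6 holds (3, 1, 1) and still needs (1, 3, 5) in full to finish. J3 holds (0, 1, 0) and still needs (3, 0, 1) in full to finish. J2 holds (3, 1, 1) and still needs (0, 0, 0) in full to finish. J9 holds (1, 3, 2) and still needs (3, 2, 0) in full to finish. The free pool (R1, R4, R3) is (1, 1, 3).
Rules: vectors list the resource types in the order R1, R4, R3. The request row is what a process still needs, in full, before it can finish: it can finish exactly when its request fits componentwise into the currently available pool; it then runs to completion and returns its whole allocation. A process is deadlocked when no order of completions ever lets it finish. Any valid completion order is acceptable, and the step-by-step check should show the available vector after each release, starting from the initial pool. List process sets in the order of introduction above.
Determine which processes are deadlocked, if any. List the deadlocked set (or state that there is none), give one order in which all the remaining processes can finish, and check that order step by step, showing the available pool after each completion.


No process is deadlocked.
Key observation: J2 leads a chain of completions in which each release enables another process.
A valid finishing order for the others: J2, J9, J3, J6. Verifying each step:
  pool = (1, 1, 3)
  J2 needs (0, 0, 0) <= (1, 1, 3) -> finishes; pool += (3, 1, 1) = (4, 2, 4)
  J9 needs (3, 2, 0) <= (4, 2, 4) -> finishes; pool += (1, 3, 2) = (5, 5, 6)
  J3 needs (3, 0, 1) <= (5, 5, 6) -> finishes; pool += (0, 1, 0) = (5, 6, 6)
  J6 needs (1, 3, 5) <= (5, 6, 6) -> finishes; pool += (3, 1, 1) = (8, 7, 7)


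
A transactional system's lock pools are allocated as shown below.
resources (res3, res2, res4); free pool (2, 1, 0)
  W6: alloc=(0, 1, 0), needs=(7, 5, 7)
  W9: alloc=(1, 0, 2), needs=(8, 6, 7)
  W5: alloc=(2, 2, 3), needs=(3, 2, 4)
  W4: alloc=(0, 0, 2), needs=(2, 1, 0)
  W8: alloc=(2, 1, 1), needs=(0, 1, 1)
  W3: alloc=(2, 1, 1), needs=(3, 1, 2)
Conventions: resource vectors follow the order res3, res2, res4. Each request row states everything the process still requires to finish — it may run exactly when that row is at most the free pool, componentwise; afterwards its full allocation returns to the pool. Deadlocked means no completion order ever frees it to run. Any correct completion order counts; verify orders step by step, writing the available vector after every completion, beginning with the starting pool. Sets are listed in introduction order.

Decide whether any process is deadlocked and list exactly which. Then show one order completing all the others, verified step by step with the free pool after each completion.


Nothing here is deadlocked.
Key observation: no deadlock: W4 fits now, and the freed resources carry the rest through.
One completion order for the rest: W4, W8, W3, W5, W6, W9. Walking it through:
  pool = (2, 1, 0)
  W4: need (2, 1, 0) fits (2, 1, 0); releases (0, 0, 2), pool now (2, 1, 2)
  W8: need (0, 1, 1) fits (2, 1, 2); releases (2, 1, 1), pool now (4, 2, 3)
  W3: need (3, 1, 2) fits (4, 2, 3); releases (2, 1, 1), pool now (6, 3, 4)
  W5: need (3, 2, 4) fits (6, 3, 4); releases (2, 2, 3), pool now (8, 5, 7)
  W6: need (7, 5, 7) fits (8, 5, 7); releases (0, 1, 0), pool now (8, 6, 7)
  W9: need (8, 6, 7) fits (8, 6, 7); releases (1, 0, 2), pool now (9, 6, 9)


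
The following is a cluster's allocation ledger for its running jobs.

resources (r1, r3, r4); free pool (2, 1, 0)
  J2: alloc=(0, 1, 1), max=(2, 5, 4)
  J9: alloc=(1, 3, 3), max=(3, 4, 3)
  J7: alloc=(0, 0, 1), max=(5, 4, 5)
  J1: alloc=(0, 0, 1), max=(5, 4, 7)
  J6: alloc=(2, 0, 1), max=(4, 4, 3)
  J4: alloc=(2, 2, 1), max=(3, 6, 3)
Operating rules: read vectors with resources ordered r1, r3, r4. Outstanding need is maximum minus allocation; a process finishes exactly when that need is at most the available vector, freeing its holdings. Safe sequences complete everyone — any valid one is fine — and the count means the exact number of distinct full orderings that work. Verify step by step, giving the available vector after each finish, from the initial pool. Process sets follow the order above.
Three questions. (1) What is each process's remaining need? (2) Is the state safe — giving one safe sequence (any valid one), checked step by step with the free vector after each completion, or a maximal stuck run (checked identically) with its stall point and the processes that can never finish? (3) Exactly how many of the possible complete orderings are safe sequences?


(1) Outstanding need per process (order r1, r3, r4):
  J2: (2, 4, 3)
  J9: (2, 1, 0)
  J7: (5, 4, 4)
  J1: (5, 4, 6)
  J6: (2, 4, 2)
  J4: (1, 4, 2)
(2) SAFE. One safe sequence: J9, J2, J6, J4, J1, J7.
Key observation: the first exact fit in this order is J9 — it needs (2, 1, 0) with (2, 1, 0) free, meeting a requested resource to the last unit.
Walking it through:
  pool = (2, 1, 0)
  J9: need (2, 1, 0) fits (2, 1, 0); releases (1, 3, 3), pool now (3, 4, 3)
  J2: need (2, 4, 3) fits (3, 4, 3); releases (0, 1, 1), pool now (3, 5, 4)
  J6: need (2, 4, 2) fits (3, 5, 4); releases (2, 0, 1), pool now (5, 5, 5)
  J4: need (1, 4, 2) fits (5, 5, 5); releases (2, 2, 1), pool now (7, 7, 6)
  J1: need (5, 4, 6) fits (7, 7, 6); releases (0, 0, 1), pool now (7, 7, 7)
  J7: need (5, 4, 4) fits (7, 7, 7); releases (0, 0, 1), pool now (7, 7, 8)
(3) The exact count: 32 of the possible complete orderings are safe sequences.


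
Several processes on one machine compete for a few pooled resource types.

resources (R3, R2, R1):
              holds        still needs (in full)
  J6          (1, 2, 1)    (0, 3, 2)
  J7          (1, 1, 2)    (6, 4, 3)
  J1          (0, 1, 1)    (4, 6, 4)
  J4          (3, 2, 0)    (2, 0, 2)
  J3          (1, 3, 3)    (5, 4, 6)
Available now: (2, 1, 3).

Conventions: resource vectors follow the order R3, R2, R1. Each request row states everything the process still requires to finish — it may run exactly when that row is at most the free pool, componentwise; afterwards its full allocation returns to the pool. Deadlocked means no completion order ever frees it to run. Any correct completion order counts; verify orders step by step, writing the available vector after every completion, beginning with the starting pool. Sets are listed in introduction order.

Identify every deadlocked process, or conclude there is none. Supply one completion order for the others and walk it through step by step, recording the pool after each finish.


No process is deadlocked.
Key observation: beginning at J4, releases accumulate fast enough that every process eventually fits.
One completion order for the rest: J4, J6, J7, J1, J3. Check, step by step:
  pool = (2, 1, 3)
  run J4 (needs (2, 0, 2), free (2, 1, 3)); after release of (3, 2, 0) the pool is (5, 3, 3)
  run J6 (needs (0, 3, 2), free (5, 3, 3)); after release of (1, 2, 1) the pool is (6, 5, 4)
  run J7 (needs (6, 4, 3), free (6, 5, 4)); after release of (1, 1, 2) the pool is (7, 6, 6)
  run J1 (needs (4, 6, 4), free (7, 6, 6)); after release of (0, 1, 1) the pool is (7, 7, 7)
  run J3 (needs (5, 4, 6), free (7, 7, 7)); after release of (1, 3, 3) the pool is (8, 10, 10)


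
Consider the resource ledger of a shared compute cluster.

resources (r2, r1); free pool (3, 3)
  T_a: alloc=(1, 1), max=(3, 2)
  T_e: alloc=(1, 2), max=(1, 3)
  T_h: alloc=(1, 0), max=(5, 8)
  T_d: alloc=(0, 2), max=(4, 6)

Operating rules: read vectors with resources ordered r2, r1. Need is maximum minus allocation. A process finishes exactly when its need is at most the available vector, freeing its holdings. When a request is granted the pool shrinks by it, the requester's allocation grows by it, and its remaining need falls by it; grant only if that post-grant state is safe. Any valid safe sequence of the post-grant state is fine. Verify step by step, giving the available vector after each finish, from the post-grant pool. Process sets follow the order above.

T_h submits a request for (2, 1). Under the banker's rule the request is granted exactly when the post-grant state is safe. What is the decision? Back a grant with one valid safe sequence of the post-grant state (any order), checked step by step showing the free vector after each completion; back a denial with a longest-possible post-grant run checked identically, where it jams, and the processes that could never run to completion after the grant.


DENY. Granting would leave the state unsafe.
Key observation: after T_e, T_a the pool peaks at (3, 5), and each blocked process is short somewhere: T_h on r1; T_d on r2.
After a pretend grant, a maximal execution: T_e, T_a — then nothing else fits. Verifying each step:
  pool = (1, 2)
  run T_e (needs (0, 1), free (1, 2)); after release of (1, 2) the pool is (2, 4)
  run T_a (needs (2, 1), free (2, 4)); after release of (1, 1) the pool is (3, 5)
  T_h still needs (2, 7) but only (3, 5) is free — short on r1
  T_d still needs (4, 4) but only (3, 5) is free — short on r2
Post-grant, the permanently blocked set is T_h and T_d.


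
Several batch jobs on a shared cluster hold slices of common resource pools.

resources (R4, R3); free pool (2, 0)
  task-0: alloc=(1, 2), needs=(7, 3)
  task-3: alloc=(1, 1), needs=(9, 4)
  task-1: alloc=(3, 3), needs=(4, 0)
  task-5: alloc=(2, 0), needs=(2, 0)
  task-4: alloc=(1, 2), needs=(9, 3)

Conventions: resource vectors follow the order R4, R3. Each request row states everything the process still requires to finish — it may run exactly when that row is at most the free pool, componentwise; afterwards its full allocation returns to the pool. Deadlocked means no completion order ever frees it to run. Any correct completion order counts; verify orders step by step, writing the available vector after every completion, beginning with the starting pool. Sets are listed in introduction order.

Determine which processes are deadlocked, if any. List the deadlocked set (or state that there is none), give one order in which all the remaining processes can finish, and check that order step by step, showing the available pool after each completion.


Deadlocked set: task-3 and task-4.
Key observation: once task-5, task-1, task-0 finish, the pool peaks at (8, 5) — and every remaining process still needs more R4 than that.
A valid finishing order for the others: task-5, task-1, task-0. Walking it through:
  pool = (2, 0)
  task-5 needs (2, 0) <= (2, 0) -> finishes; pool += (2, 0) = (4, 0)
  task-1 needs (4, 0) <= (4, 0) -> finishes; pool += (3, 3) = (7, 3)
  task-0 needs (7, 3) <= (7, 3) -> finishes; pool += (1, 2) = (8, 5)
The blocked processes can never fit:
  task-3 cannot run: need (9, 4) vs free (8, 5) (insufficient R4)
  task-4 cannot run: need (9, 3) vs free (8, 5) (insufficient R4)


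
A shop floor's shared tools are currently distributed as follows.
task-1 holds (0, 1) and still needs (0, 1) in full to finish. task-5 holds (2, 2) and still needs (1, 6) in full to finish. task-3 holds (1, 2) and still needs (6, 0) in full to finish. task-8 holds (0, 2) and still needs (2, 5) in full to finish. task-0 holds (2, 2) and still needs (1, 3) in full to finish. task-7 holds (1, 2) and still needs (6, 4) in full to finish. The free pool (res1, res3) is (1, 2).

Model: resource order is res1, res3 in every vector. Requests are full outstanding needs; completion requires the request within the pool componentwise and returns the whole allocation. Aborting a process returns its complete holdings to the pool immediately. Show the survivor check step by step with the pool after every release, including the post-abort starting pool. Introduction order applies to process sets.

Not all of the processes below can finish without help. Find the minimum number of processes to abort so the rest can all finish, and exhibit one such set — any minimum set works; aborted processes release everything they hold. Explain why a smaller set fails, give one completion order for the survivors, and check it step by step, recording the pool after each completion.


The answer: abort task-3.
Key observation: task-7 could never have finished before the abort; with (1, 2) returned by task-3, it fits at step 5.
Minimality: the empty abort set fails — the state is deadlocked as it stands.
The survivors complete as task-0, task-5, task-1, task-8, task-7. Check, step by step (starting from the post-abort pool):
  pool = (2, 4)
  task-0 needs (1, 3) <= (2, 4) -> finishes; pool += (2, 2) = (4, 6)
  task-5 needs (1, 6) <= (4, 6) -> finishes; pool += (2, 2) = (6, 8)
  task-1 needs (0, 1) <= (6, 8) -> finishes; pool += (0, 1) = (6, 9)
  task-8 needs (2, 5) <= (6, 9) -> finishes; pool += (0, 2) = (6, 11)
  task-7 needs (6, 4) <= (6, 11) -> finishes; pool += (1, 2) = (7, 13)


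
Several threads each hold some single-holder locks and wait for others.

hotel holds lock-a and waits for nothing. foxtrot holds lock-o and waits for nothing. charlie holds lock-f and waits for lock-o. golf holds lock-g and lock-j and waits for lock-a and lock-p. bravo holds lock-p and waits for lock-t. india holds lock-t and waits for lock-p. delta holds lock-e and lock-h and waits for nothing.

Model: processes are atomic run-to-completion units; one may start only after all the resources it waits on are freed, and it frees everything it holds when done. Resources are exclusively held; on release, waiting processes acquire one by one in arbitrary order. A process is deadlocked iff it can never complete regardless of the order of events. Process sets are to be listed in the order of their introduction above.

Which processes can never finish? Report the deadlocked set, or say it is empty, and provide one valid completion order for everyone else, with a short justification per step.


The deadlocked set is golf, bravo and india.
Key observation: the cycle bravo -> india -> bravo can never break — each member waits on the next; golf waits into the deadlock from upstream.
A valid finishing order for the others: delta, hotel, foxtrot, charlie.
Walking it through:
  delta waits on nothing -> runs at once and releases lock-e and lock-h
  hotel waits on nothing -> runs at once and releases lock-a
  foxtrot waits on nothing -> runs at once and releases lock-o
  charlie: everything it awaited (lock-o) is free; runs, freeing lock-f


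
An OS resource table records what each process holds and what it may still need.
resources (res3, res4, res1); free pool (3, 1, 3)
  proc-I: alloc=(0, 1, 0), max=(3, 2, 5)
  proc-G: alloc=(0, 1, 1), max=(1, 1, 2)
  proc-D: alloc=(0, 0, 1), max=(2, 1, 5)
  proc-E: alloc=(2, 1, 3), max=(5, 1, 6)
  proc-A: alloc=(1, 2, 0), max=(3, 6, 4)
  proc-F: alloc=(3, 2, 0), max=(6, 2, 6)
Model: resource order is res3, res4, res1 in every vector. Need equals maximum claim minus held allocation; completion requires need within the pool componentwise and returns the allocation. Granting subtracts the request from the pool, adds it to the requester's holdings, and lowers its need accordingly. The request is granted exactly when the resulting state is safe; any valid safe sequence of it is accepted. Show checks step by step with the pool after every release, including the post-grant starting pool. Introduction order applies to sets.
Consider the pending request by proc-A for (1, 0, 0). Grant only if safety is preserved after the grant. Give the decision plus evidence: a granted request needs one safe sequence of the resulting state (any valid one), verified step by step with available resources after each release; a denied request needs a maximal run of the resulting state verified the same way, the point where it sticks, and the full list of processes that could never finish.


DENY. Granting would leave the state unsafe.
Key observation: after proc-G, proc-D the pool peaks at (2, 2, 5), and each blocked process is short somewhere: proc-I on res3; proc-E on res3; proc-A on res4; proc-F on res3, res1.
On the post-grant state, proc-G, proc-D is a maximal run — nothing extends it. Step-by-step check:
  pool = (2, 1, 3)
  run proc-G (needs (1, 0, 1), free (2, 1, 3)); after release of (0, 1, 1) the pool is (2, 2, 4)
  run proc-D (needs (2, 1, 4), free (2, 2, 4)); after release of (0, 0, 1) the pool is (2, 2, 5)
  blocked: proc-I wants (3, 1, 5), pool (2, 2, 5) — not enough res3
  blocked: proc-E wants (3, 0, 3), pool (2, 2, 5) — not enough res3
  blocked: proc-A wants (1, 4, 4), pool (2, 2, 5) — not enough res4
  blocked: proc-F wants (3, 0, 6), pool (2, 2, 5) — not enough res3 and res1
Had the request been granted, proc-I, proc-E, proc-A and proc-F could never finish.


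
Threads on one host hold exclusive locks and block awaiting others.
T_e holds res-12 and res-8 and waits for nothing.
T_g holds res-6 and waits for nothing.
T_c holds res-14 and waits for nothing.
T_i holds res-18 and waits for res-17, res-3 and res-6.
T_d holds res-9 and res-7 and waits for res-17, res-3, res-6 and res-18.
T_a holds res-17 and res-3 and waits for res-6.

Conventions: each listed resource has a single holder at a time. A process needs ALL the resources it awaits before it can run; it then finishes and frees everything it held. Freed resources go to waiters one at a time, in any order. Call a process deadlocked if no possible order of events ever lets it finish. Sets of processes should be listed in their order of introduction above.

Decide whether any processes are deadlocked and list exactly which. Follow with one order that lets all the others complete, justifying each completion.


Nothing here is deadlocked.
Key observation: the wait relation is loop-free; peeling off processes with no waits unwinds the whole state.
A valid finishing order for the others: T_g, T_a, T_e, T_c, T_i, T_d.
Check, step by step:
  T_g: no waits; runs immediately, freeing res-6
  run T_a (all its waits — res-6 — are resolved); releases res-17 and res-3
  T_e: no waits; runs immediately, freeing res-12 and res-8
  T_c: no waits; runs immediately, freeing res-14
  run T_i (all its waits — res-17, res-3 and res-6 — are resolved); releases res-18
  run T_d (all its waits — res-17, res-3, res-6 and res-18 — are resolved); releases res-9 and res-7
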